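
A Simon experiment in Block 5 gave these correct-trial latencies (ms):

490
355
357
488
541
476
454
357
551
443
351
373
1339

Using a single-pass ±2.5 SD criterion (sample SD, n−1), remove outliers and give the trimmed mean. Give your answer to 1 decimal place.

436.3 ms

n = 13, ΣRT = 6575, M = 505.769
Σ(x−M)² = 814208.31; s = √(814208.31/12) = 260.482
Cutoffs: 505.769 ± 2.5·260.482 → [-145.4, 1157.0]
Outside: 1339 → excluded.
Retained (n=12): Σ = 5236, mean = 5236/12 = 436.333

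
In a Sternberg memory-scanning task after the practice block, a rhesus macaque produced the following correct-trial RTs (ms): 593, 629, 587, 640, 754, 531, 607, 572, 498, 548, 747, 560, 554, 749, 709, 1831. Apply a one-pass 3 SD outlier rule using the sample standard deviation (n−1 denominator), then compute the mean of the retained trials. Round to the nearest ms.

619 ms

n = 16, ΣRT = 11109, M = 694.312
Σ(x−M)² = 1477527.44; s = √(1477527.44/15) = 313.850
Cutoffs: 694.312 ± 3·313.850 → [-247.2, 1635.9]
Outside: 1831 → excluded.
Retained (n=15): Σ = 9278, mean = 9278/15 = 618.533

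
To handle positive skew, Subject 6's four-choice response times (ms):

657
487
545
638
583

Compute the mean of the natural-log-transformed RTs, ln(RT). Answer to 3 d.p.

ln(RT): 6.4877, 6.1883, 6.3008, 6.4583, 6.3682
Σ ln(RT) = 31.8033
Mean = 31.8033/5 = 6.36065

6.361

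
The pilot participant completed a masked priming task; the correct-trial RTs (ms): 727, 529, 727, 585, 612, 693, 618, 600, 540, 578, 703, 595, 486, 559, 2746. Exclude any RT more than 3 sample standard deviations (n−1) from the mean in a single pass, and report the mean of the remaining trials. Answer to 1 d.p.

n = 15, ΣRT = 11298, M = 753.200
Σ(x−M)² = 4329298.40; s = √(4329298.40/14) = 556.090
Cutoffs: 753.200 ± 3·556.090 → [-915.1, 2421.5]
Outside: 2746 → excluded.
Retained (n=14): Σ = 8552, mean = 8552/14 = 610.857

610.9 ms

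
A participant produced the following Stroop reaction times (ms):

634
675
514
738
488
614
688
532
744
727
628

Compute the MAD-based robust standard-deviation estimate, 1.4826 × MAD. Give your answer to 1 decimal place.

Sorted: 488, 514, 532, 614, 628, 634, 675, 688, 727, 738, 744 → median = 634
|x − 634| sorted: 0, 6, 20, 41, 54, 93, 102, 104, 110, 120, 146 → MAD = 93
Robust SD ≈ 1.4826 × 93 = 137.882

137.9 ms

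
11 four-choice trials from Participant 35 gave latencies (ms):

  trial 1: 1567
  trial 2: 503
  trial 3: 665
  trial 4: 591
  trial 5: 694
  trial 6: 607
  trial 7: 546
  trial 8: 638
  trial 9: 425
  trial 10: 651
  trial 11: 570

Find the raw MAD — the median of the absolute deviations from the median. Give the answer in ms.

58 ms

Sorted: 425, 503, 546, 570, 591, 607, 638, 651, 665, 694, 1567 → median = 607
|x − 607|: 960, 104, 58, 16, 87, 0, 61, 31, 182, 44, 37
Sorted deviations: 0, 16, 31, 37, 44, 58, 61, 87, 104, 182, 960 → MAD = 58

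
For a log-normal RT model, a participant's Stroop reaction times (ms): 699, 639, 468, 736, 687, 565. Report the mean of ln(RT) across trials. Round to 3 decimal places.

6.438

ln(RT): 6.5497, 6.4599, 6.1485, 6.6012, 6.5323, 6.3368
Σ ln(RT) = 38.6284
Mean = 38.6284/6 = 6.43807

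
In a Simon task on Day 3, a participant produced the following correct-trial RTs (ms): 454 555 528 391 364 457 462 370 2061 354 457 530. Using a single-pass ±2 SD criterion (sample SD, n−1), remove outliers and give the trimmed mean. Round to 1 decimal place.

447.5 ms

n = 12, ΣRT = 6983, M = 581.917
Σ(x−M)² = 2436756.92; s = √(2436756.92/11) = 470.663
Cutoffs: 581.917 ± 2·470.663 → [-359.4, 1523.2]
Outside: 2061 → excluded.
Retained (n=11): Σ = 4922, mean = 4922/11 = 447.455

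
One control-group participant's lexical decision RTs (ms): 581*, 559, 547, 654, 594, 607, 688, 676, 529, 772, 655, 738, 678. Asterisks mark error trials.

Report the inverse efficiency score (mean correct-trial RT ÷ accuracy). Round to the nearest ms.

695 ms

Correct trials (n=12): 559, 547, 654, 594, 607, 688, 676, 529, 772, 655, 738, 678
Mean correct RT = 7697/12 = 641.4167 ms
Proportion correct = 12/13
IES = 641.4167 / (12/13) = 694.868 ms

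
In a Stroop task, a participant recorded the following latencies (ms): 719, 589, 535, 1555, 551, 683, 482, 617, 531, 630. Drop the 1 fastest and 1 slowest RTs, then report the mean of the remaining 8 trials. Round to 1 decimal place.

Sorted: 482, 531, 535, 551, 589, 617, 630, 683, 719, 1555
Drop lowest 1 (482) and highest 1 (1555)
Remaining (n=8): Σ = 4855, mean = 4855/8 = 606.875

606.9 ms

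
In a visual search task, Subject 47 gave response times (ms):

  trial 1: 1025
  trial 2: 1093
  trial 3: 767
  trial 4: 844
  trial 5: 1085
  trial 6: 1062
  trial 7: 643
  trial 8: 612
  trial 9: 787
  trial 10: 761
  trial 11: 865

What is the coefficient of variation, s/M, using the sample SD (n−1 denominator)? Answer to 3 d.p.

n = 11, Σ = 9544, M = 867.6364
Σ(x−M)² = 304954.545; s = √(304954.545/10) = 174.6295
CV = 174.6295 / 867.6364 = 0.20127

0.201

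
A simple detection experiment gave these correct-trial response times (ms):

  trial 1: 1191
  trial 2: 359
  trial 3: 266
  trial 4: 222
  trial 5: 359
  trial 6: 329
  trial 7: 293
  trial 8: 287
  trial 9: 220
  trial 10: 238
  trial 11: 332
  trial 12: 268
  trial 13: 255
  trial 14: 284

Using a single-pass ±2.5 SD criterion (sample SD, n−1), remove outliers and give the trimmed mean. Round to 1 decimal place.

285.5 ms

n = 14, ΣRT = 4903, M = 350.214
Σ(x−M)² = 788414.36; s = √(788414.36/13) = 246.267
Cutoffs: 350.214 ± 2.5·246.267 → [-265.5, 965.9]
Outside: 1191 → excluded.
Retained (n=13): Σ = 3712, mean = 3712/13 = 285.538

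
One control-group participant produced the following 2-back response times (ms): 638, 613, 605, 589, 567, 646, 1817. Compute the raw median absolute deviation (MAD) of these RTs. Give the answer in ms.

25 ms

Sorted: 567, 589, 605, 613, 638, 646, 1817 → median = 613
|x − 613|: 25, 0, 8, 24, 46, 33, 1204
Sorted deviations: 0, 8, 24, 25, 33, 46, 1204 → MAD = 25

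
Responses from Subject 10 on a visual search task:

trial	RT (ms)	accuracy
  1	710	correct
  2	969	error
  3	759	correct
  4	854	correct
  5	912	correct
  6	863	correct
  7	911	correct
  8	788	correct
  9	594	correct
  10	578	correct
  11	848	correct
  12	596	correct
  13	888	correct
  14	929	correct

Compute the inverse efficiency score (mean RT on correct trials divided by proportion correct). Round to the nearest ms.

Correct trials (n=13): 710, 759, 854, 912, 863, 911, 788, 594, 578, 848, 596, 888, 929
Mean correct RT = 10230/13 = 786.9231 ms
Proportion correct = 13/14
IES = 786.9231 / (13/14) = 847.456 ms

847 ms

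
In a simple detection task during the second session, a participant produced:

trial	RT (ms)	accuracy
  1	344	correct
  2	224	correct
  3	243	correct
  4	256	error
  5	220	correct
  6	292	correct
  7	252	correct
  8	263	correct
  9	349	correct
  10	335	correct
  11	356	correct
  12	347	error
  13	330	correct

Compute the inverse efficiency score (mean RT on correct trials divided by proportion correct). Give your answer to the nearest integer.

345 ms

Correct trials (n=11): 344, 224, 243, 220, 292, 252, 263, 349, 335, 356, 330
Mean correct RT = 3208/11 = 291.6364 ms
Proportion correct = 11/13
IES = 291.6364 / (11/13) = 344.661 ms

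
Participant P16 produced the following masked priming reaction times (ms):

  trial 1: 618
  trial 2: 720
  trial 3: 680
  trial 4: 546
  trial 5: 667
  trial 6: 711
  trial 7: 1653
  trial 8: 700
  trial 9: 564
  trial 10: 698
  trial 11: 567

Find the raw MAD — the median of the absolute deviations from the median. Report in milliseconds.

40 ms

Sorted: 546, 564, 567, 618, 667, 680, 698, 700, 711, 720, 1653 → median = 680
|x − 680|: 62, 40, 0, 134, 13, 31, 973, 20, 116, 18, 113
Sorted deviations: 0, 13, 18, 20, 31, 40, 62, 113, 116, 134, 973 → MAD = 40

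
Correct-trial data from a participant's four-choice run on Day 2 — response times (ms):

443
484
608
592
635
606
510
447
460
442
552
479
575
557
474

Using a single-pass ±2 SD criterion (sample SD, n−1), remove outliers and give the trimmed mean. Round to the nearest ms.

524 ms

n = 15, ΣRT = 7864, M = 524.267
Σ(x−M)² = 64828.93; s = √(64828.93/14) = 68.049
Cutoffs: 524.267 ± 2·68.049 → [388.2, 660.4]
No RTs fall outside the cutoffs; all 15 retained. Mean = 7864/15 = 524.267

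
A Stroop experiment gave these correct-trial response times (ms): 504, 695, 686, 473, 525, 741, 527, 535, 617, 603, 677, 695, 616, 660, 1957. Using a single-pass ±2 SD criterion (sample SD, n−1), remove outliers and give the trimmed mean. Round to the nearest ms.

n = 15, ΣRT = 10511, M = 700.733
Σ(x−M)² = 1785174.93; s = √(1785174.93/14) = 357.089
Cutoffs: 700.733 ± 2·357.089 → [-13.4, 1414.9]
Outside: 1957 → excluded.
Retained (n=14): Σ = 8554, mean = 8554/14 = 611.000

611 ms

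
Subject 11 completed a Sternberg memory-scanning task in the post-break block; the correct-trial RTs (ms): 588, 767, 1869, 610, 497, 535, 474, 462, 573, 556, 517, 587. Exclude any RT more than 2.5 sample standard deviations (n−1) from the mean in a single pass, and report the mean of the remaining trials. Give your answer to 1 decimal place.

560.5 ms

n = 12, ΣRT = 8035, M = 669.583
Σ(x−M)² = 1639868.92; s = √(1639868.92/11) = 386.107
Cutoffs: 669.583 ± 2.5·386.107 → [-295.7, 1634.9]
Outside: 1869 → excluded.
Retained (n=11): Σ = 6166, mean = 6166/11 = 560.545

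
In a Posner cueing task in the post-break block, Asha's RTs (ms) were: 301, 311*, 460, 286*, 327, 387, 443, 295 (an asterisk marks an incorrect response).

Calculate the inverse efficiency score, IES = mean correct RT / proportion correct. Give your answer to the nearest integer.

Correct trials (n=6): 301, 460, 327, 387, 443, 295
Mean correct RT = 2213/6 = 368.8333 ms
Proportion correct = 6/8
IES = 368.8333 / (6/8) = 491.778 ms

492 ms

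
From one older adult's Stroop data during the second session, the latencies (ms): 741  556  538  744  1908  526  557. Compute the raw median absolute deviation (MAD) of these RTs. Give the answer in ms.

31 ms

Sorted: 526, 538, 556, 557, 741, 744, 1908 → median = 557
|x − 557|: 184, 1, 19, 187, 1351, 31, 0
Sorted deviations: 0, 1, 19, 31, 184, 187, 1351 → MAD = 31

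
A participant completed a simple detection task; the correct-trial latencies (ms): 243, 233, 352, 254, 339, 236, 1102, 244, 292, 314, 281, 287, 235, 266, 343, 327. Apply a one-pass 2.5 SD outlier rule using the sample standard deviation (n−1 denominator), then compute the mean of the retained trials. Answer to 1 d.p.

n = 16, ΣRT = 5348, M = 334.250
Σ(x−M)² = 654495.00; s = √(654495.00/15) = 208.885
Cutoffs: 334.250 ± 2.5·208.885 → [-188.0, 856.5]
Outside: 1102 → excluded.
Retained (n=15): Σ = 4246, mean = 4246/15 = 283.067

283.1 ms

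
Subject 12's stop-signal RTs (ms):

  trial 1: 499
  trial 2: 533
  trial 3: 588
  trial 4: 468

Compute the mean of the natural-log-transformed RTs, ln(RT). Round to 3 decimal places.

ln(RT): 6.2126, 6.2785, 6.3767, 6.1485
Σ ln(RT) = 25.0163
Mean = 25.0163/4 = 6.25408

6.254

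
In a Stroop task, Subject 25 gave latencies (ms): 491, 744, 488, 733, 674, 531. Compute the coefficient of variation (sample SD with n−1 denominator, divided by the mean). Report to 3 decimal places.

0.197

n = 6, Σ = 3661, M = 610.1667
Σ(x−M)² = 72466.833; s = √(72466.833/5) = 120.3884
CV = 120.3884 / 610.1667 = 0.19730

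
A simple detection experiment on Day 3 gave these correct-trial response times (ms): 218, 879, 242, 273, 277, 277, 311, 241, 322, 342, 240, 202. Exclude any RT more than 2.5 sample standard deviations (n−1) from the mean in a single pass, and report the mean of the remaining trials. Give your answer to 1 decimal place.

n = 12, ΣRT = 3824, M = 318.667
Σ(x−M)² = 361988.67; s = √(361988.67/11) = 181.406
Cutoffs: 318.667 ± 2.5·181.406 → [-134.8, 772.2]
Outside: 879 → excluded.
Retained (n=11): Σ = 2945, mean = 2945/11 = 267.727

267.7 ms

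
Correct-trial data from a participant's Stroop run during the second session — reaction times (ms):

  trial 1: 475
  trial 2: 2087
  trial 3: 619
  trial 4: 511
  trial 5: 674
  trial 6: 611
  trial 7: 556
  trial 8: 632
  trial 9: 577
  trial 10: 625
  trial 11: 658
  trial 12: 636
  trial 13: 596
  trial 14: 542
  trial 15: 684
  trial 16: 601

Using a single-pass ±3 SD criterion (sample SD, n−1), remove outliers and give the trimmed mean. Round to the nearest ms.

600 ms

n = 16, ΣRT = 11084, M = 692.750
Σ(x−M)² = 2122243.00; s = √(2122243.00/15) = 376.142
Cutoffs: 692.750 ± 3·376.142 → [-435.7, 1821.2]
Outside: 2087 → excluded.
Retained (n=15): Σ = 8997, mean = 8997/15 = 599.800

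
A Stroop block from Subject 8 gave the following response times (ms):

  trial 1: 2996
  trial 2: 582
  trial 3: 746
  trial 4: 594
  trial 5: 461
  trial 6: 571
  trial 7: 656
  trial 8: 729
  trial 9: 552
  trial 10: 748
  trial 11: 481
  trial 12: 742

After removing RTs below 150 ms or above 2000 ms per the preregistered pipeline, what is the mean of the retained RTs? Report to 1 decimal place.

Excluded: 2996
Retained (n=11): Σ = 6862
Mean = 6862/11 = 623.8182

623.8 ms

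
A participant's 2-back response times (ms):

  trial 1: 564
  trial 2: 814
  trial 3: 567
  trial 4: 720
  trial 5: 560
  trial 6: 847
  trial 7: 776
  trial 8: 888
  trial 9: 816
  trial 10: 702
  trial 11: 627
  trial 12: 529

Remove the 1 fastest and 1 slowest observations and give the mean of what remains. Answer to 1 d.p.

699.3 ms

Sorted: 529, 560, 564, 567, 627, 702, 720, 776, 814, 816, 847, 888
Drop lowest 1 (529) and highest 1 (888)
Remaining (n=10): Σ = 6993, mean = 6993/10 = 699.300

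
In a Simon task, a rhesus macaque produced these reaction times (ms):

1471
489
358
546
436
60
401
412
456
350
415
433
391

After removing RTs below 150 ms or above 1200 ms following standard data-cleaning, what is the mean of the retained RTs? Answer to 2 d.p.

Excluded: 60, 1471
Retained (n=11): Σ = 4687
Mean = 4687/11 = 426.0909

426.09 ms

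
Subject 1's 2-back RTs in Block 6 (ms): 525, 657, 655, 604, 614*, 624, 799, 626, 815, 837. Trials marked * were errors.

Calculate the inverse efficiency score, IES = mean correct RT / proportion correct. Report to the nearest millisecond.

Correct trials (n=9): 525, 657, 655, 604, 624, 799, 626, 815, 837
Mean correct RT = 6142/9 = 682.4444 ms
Proportion correct = 9/10
IES = 682.4444 / (9/10) = 758.272 ms

758 ms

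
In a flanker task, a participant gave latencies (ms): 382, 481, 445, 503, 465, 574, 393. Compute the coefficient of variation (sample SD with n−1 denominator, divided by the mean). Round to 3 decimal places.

0.142

n = 7, Σ = 3243, M = 463.2857
Σ(x−M)² = 26033.429; s = √(26033.429/6) = 65.8704
CV = 65.8704 / 463.2857 = 0.14218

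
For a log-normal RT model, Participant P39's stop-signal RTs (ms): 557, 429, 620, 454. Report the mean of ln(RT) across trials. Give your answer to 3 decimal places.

6.233

ln(RT): 6.3226, 6.0615, 6.4297, 6.1181
Σ ln(RT) = 24.9318
Mean = 24.9318/4 = 6.23296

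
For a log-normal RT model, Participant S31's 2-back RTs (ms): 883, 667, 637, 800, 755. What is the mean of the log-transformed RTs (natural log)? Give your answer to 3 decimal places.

ln(RT): 6.7833, 6.5028, 6.4568, 6.6846, 6.6267
Σ ln(RT) = 33.0542
Mean = 33.0542/5 = 6.61084

6.611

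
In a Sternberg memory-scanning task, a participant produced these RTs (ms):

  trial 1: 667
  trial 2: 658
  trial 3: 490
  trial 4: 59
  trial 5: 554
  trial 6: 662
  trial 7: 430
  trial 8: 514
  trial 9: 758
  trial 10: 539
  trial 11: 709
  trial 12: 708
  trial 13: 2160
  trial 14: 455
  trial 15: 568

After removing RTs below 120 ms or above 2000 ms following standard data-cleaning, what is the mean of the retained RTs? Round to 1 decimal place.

593.2 ms

Excluded: 59, 2160
Retained (n=13): Σ = 7712
Mean = 7712/13 = 593.2308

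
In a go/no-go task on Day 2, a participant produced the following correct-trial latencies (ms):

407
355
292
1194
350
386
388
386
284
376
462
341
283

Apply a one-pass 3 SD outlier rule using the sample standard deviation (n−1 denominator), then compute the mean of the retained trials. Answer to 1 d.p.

n = 13, ΣRT = 5504, M = 423.385
Σ(x−M)² = 675147.08; s = √(675147.08/12) = 237.197
Cutoffs: 423.385 ± 3·237.197 → [-288.2, 1135.0]
Outside: 1194 → excluded.
Retained (n=12): Σ = 4310, mean = 4310/12 = 359.167

359.2 ms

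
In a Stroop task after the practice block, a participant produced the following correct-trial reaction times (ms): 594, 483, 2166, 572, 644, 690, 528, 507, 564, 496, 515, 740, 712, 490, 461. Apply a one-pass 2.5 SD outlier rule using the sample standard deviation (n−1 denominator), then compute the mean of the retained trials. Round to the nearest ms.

571 ms

n = 15, ΣRT = 10162, M = 677.467
Σ(x−M)² = 2483619.73; s = √(2483619.73/14) = 421.190
Cutoffs: 677.467 ± 2.5·421.190 → [-375.5, 1730.4]
Outside: 2166 → excluded.
Retained (n=14): Σ = 7996, mean = 7996/14 = 571.143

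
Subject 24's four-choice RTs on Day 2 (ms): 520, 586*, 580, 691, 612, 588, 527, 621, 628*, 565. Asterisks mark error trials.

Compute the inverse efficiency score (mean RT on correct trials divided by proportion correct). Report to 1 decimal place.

Correct trials (n=8): 520, 580, 691, 612, 588, 527, 621, 565
Mean correct RT = 4704/8 = 588.0000 ms
Proportion correct = 8/10
IES = 588.0000 / (8/10) = 735.000 ms

735.0 ms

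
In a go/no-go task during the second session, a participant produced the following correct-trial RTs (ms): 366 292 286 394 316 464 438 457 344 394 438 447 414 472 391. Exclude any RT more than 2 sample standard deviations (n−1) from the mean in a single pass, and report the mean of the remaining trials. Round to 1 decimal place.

n = 15, ΣRT = 5913, M = 394.200
Σ(x−M)² = 53478.40; s = √(53478.40/14) = 61.805
Cutoffs: 394.200 ± 2·61.805 → [270.6, 517.8]
No RTs fall outside the cutoffs; all 15 retained. Mean = 5913/15 = 394.200

394.2 ms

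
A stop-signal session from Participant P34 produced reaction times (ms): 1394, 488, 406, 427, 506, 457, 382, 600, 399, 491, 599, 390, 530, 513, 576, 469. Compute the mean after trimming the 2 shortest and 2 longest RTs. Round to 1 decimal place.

Sorted: 382, 390, 399, 406, 427, 457, 469, 488, 491, 506, 513, 530, 576, 599, 600, 1394
Drop lowest 2 (382, 390) and highest 2 (600, 1394)
Remaining (n=12): Σ = 5861, mean = 5861/12 = 488.417

488.4 ms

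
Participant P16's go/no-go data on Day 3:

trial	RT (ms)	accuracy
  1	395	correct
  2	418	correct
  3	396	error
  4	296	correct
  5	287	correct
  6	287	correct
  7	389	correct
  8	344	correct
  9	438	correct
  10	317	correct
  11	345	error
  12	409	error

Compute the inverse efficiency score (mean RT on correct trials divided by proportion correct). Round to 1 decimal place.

469.8 ms

Correct trials (n=9): 395, 418, 296, 287, 287, 389, 344, 438, 317
Mean correct RT = 3171/9 = 352.3333 ms
Proportion correct = 9/12
IES = 352.3333 / (9/12) = 469.778 ms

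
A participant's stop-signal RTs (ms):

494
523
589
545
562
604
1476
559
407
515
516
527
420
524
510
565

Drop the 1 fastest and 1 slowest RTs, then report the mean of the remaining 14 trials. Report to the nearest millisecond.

532 ms

Sorted: 407, 420, 494, 510, 515, 516, 523, 524, 527, 545, 559, 562, 565, 589, 604, 1476
Drop lowest 1 (407) and highest 1 (1476)
Remaining (n=14): Σ = 7453, mean = 7453/14 = 532.357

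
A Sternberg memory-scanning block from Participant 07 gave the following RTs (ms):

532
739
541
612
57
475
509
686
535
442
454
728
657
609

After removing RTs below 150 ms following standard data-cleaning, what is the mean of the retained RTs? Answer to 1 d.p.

Excluded: 57
Retained (n=13): Σ = 7519
Mean = 7519/13 = 578.3846

578.4 ms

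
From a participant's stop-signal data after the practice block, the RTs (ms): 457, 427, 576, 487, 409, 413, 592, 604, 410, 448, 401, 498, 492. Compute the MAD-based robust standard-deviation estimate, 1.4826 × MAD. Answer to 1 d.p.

65.2 ms

Sorted: 401, 409, 410, 413, 427, 448, 457, 487, 492, 498, 576, 592, 604 → median = 457
|x − 457| sorted: 0, 9, 30, 30, 35, 41, 44, 47, 48, 56, 119, 135, 147 → MAD = 44
Robust SD ≈ 1.4826 × 44 = 65.234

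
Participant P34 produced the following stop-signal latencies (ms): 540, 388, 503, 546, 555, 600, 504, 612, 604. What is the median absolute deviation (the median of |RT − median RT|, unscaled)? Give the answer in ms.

Sorted: 388, 503, 504, 540, 546, 555, 600, 604, 612 → median = 546
|x − 546|: 6, 158, 43, 0, 9, 54, 42, 66, 58
Sorted deviations: 0, 6, 9, 42, 43, 54, 58, 66, 158 → MAD = 43

43 ms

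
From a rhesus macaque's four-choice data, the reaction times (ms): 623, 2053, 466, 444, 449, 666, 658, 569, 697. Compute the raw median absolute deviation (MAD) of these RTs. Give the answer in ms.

Sorted: 444, 449, 466, 569, 623, 658, 666, 697, 2053 → median = 623
|x − 623|: 0, 1430, 157, 179, 174, 43, 35, 54, 74
Sorted deviations: 0, 35, 43, 54, 74, 157, 174, 179, 1430 → MAD = 74

74 ms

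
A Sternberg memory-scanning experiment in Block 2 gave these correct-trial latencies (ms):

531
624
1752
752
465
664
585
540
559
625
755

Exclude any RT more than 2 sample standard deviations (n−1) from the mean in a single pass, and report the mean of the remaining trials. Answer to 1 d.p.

n = 11, ΣRT = 7852, M = 713.818
Σ(x−M)² = 1265521.64; s = √(1265521.64/10) = 355.742
Cutoffs: 713.818 ± 2·355.742 → [2.3, 1425.3]
Outside: 1752 → excluded.
Retained (n=10): Σ = 6100, mean = 6100/10 = 610.000

610.0 ms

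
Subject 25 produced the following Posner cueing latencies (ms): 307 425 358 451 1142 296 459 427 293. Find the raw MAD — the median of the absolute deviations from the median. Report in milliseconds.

Sorted: 293, 296, 307, 358, 425, 427, 451, 459, 1142 → median = 425
|x − 425|: 118, 0, 67, 26, 717, 129, 34, 2, 132
Sorted deviations: 0, 2, 26, 34, 67, 118, 129, 132, 717 → MAD = 67

67 ms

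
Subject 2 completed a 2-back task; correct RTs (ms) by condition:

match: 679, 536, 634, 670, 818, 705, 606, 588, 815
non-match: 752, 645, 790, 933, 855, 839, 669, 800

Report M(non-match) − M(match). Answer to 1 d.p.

113.0 ms

M(match) = 6051/9 = 672.333
M(non-match) = 6283/8 = 785.375
Difference = 785.375 − 672.333 = 113.042 ms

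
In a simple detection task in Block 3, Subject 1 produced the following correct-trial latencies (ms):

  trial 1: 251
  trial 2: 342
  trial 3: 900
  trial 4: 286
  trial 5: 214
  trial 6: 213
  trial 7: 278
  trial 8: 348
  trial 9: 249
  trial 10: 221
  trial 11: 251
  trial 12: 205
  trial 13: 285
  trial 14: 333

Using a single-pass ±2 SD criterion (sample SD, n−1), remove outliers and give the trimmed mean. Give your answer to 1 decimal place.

n = 14, ΣRT = 4376, M = 312.571
Σ(x−M)² = 401483.43; s = √(401483.43/13) = 175.737
Cutoffs: 312.571 ± 2·175.737 → [-38.9, 664.0]
Outside: 900 → excluded.
Retained (n=13): Σ = 3476, mean = 3476/13 = 267.385

267.4 ms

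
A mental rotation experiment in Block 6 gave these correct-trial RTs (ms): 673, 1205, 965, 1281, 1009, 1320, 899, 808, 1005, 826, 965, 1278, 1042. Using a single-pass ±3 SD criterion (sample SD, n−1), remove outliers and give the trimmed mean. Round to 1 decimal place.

1021.2 ms

n = 13, ΣRT = 13276, M = 1021.231
Σ(x−M)² = 483400.31; s = √(483400.31/12) = 200.707
Cutoffs: 1021.231 ± 3·200.707 → [419.1, 1623.4]
No RTs fall outside the cutoffs; all 13 retained. Mean = 13276/13 = 1021.231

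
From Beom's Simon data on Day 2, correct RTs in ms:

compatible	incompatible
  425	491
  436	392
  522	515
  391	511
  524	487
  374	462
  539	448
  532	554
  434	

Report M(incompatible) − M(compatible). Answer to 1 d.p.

M(compatible) = 4177/9 = 464.111
M(incompatible) = 3860/8 = 482.500
Difference = 482.500 − 464.111 = 18.389 ms

18.4 ms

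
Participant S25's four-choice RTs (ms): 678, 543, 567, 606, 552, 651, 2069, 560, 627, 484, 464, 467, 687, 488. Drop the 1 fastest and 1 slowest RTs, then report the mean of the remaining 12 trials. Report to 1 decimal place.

Sorted: 464, 467, 484, 488, 543, 552, 560, 567, 606, 627, 651, 678, 687, 2069
Drop lowest 1 (464) and highest 1 (2069)
Remaining (n=12): Σ = 6910, mean = 6910/12 = 575.833

575.8 ms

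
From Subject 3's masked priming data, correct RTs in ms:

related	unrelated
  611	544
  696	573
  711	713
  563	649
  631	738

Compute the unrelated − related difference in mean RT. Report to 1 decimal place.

M(related) = 3212/5 = 642.400
M(unrelated) = 3217/5 = 643.400
Difference = 643.400 − 642.400 = 1.000 ms

1.0 ms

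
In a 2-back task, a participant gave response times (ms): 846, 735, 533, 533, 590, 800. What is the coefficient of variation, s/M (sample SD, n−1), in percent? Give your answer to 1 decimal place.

20.6%

n = 6, Σ = 4037, M = 672.8333
Σ(x−M)² = 95990.833; s = √(95990.833/5) = 138.5574
CV = 138.5574 / 672.8333 = 0.20593 = 20.593%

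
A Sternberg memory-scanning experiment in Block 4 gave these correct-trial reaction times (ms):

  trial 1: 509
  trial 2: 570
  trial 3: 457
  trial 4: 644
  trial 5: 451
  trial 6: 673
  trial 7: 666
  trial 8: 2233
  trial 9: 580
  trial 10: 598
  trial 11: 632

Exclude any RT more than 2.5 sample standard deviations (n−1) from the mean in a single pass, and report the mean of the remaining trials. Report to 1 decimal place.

578.0 ms

n = 11, ΣRT = 8013, M = 728.455
Σ(x−M)² = 2550062.73; s = √(2550062.73/10) = 504.981
Cutoffs: 728.455 ± 2.5·504.981 → [-534.0, 1990.9]
Outside: 2233 → excluded.
Retained (n=10): Σ = 5780, mean = 5780/10 = 578.000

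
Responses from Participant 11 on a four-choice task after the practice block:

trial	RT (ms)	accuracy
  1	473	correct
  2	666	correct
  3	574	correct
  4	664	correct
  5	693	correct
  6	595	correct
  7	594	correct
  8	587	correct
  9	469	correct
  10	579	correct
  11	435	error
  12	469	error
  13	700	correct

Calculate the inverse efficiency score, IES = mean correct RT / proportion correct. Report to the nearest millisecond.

708 ms

Correct trials (n=11): 473, 666, 574, 664, 693, 595, 594, 587, 469, 579, 700
Mean correct RT = 6594/11 = 599.4545 ms
Proportion correct = 11/13
IES = 599.4545 / (11/13) = 708.446 ms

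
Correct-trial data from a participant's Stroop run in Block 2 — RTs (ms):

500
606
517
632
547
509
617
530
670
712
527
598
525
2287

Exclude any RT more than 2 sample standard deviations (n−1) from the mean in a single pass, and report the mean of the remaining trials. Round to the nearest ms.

576 ms

n = 14, ΣRT = 9777, M = 698.357
Σ(x−M)² = 2773161.21; s = √(2773161.21/13) = 461.866
Cutoffs: 698.357 ± 2·461.866 → [-225.4, 1622.1]
Outside: 2287 → excluded.
Retained (n=13): Σ = 7490, mean = 7490/13 = 576.154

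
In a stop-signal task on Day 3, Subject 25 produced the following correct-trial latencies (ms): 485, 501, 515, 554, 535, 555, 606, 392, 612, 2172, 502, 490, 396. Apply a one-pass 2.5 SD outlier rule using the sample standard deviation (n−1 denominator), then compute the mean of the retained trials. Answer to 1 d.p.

n = 13, ΣRT = 8315, M = 639.615
Σ(x−M)² = 2596163.08; s = √(2596163.08/12) = 465.131
Cutoffs: 639.615 ± 2.5·465.131 → [-523.2, 1802.4]
Outside: 2172 → excluded.
Retained (n=12): Σ = 6143, mean = 6143/12 = 511.917

511.9 ms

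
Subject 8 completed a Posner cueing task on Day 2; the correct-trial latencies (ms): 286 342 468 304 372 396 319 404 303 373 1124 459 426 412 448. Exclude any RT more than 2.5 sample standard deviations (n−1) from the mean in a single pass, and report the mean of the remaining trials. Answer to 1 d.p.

379.4 ms

n = 15, ΣRT = 6436, M = 429.067
Σ(x−M)² = 565822.93; s = √(565822.93/14) = 201.037
Cutoffs: 429.067 ± 2.5·201.037 → [-73.5, 931.7]
Outside: 1124 → excluded.
Retained (n=14): Σ = 5312, mean = 5312/14 = 379.429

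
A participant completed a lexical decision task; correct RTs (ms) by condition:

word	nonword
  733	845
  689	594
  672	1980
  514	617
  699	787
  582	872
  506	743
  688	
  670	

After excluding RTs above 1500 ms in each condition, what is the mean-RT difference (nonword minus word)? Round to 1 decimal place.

nonword: exclude 1980
M(word) = 5753/9 = 639.222
M(nonword) = 4458/6 = 743.000
Difference = 743.000 − 639.222 = 103.778 ms

103.8 ms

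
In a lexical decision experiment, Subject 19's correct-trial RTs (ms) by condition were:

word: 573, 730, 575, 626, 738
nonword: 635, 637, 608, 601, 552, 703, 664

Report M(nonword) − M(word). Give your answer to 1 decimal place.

-19.8 ms

M(word) = 3242/5 = 648.400
M(nonword) = 4400/7 = 628.571
Difference = 628.571 − 648.400 = -19.829 ms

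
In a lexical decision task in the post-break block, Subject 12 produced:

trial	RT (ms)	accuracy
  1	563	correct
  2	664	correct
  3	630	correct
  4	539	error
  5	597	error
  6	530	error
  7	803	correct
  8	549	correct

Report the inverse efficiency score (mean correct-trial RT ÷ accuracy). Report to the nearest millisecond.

Correct trials (n=5): 563, 664, 630, 803, 549
Mean correct RT = 3209/5 = 641.8000 ms
Proportion correct = 5/8
IES = 641.8000 / (5/8) = 1026.880 ms

1027 ms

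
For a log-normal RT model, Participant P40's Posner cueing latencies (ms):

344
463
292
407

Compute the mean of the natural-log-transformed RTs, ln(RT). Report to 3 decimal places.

ln(RT): 5.8406, 6.1377, 5.6768, 6.0088
Σ ln(RT) = 23.6639
Mean = 23.6639/4 = 5.91598

5.916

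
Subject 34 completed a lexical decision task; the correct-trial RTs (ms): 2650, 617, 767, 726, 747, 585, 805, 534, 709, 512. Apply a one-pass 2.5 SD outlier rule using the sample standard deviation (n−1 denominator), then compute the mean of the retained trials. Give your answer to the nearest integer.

n = 10, ΣRT = 8652, M = 865.200
Σ(x−M)² = 3631083.60; s = √(3631083.60/9) = 635.180
Cutoffs: 865.200 ± 2.5·635.180 → [-722.8, 2453.2]
Outside: 2650 → excluded.
Retained (n=9): Σ = 6002, mean = 6002/9 = 666.889

667 ms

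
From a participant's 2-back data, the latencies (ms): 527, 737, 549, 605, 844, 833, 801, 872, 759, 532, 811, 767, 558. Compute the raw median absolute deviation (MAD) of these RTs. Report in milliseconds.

Sorted: 527, 532, 549, 558, 605, 737, 759, 767, 801, 811, 833, 844, 872 → median = 759
|x − 759|: 232, 22, 210, 154, 85, 74, 42, 113, 0, 227, 52, 8, 201
Sorted deviations: 0, 8, 22, 42, 52, 74, 85, 113, 154, 201, 210, 227, 232 → MAD = 85

85 ms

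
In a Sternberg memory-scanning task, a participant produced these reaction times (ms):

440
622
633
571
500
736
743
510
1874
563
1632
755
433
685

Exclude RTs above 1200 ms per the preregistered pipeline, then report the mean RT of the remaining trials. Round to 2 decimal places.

Excluded: 1632, 1874
Retained (n=12): Σ = 7191
Mean = 7191/12 = 599.2500

599.25 ms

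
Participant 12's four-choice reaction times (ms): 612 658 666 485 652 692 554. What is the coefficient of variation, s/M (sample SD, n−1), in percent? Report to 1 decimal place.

11.9%

n = 7, Σ = 4319, M = 617.0000
Σ(x−M)² = 32350.000; s = √(32350.000/6) = 73.4280
CV = 73.4280 / 617.0000 = 0.11901 = 11.901%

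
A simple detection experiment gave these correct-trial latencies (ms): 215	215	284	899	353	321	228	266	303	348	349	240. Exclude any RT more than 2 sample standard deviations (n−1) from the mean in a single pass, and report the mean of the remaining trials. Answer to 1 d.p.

283.8 ms

n = 12, ΣRT = 4021, M = 335.083
Σ(x−M)² = 376640.92; s = √(376640.92/11) = 185.041
Cutoffs: 335.083 ± 2·185.041 → [-35.0, 705.2]
Outside: 899 → excluded.
Retained (n=11): Σ = 3122, mean = 3122/11 = 283.818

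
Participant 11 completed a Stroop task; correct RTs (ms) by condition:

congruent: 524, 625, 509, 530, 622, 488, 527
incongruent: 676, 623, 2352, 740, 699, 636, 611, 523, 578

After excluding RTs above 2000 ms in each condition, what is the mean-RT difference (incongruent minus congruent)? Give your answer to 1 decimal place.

incongruent: exclude 2352
M(congruent) = 3825/7 = 546.429
M(incongruent) = 5086/8 = 635.750
Difference = 635.750 − 546.429 = 89.321 ms

89.3 ms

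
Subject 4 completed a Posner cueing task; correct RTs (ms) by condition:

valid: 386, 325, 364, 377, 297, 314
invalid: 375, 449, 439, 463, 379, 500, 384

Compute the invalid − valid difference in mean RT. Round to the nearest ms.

83 ms

M(valid) = 2063/6 = 343.833
M(invalid) = 2989/7 = 427.000
Difference = 427.000 − 343.833 = 83.167 ms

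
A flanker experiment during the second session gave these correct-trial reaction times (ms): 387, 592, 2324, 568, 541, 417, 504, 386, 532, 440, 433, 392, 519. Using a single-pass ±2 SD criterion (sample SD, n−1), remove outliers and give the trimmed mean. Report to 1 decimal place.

n = 13, ΣRT = 8035, M = 618.077
Σ(x−M)² = 3214304.92; s = √(3214304.92/12) = 517.551
Cutoffs: 618.077 ± 2·517.551 → [-417.0, 1653.2]
Outside: 2324 → excluded.
Retained (n=12): Σ = 5711, mean = 5711/12 = 475.917

475.9 ms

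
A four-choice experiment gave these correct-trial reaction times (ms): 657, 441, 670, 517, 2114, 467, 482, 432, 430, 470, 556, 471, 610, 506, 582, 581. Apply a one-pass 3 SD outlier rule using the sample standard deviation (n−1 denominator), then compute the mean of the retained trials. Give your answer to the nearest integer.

525 ms

n = 16, ΣRT = 9986, M = 624.125
Σ(x−M)² = 2457037.75; s = √(2457037.75/15) = 404.725
Cutoffs: 624.125 ± 3·404.725 → [-590.1, 1838.3]
Outside: 2114 → excluded.
Retained (n=15): Σ = 7872, mean = 7872/15 = 524.800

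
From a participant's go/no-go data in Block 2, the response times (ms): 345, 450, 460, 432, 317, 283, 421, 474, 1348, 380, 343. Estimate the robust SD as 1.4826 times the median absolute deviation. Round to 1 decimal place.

Sorted: 283, 317, 343, 345, 380, 421, 432, 450, 460, 474, 1348 → median = 421
|x − 421| sorted: 0, 11, 29, 39, 41, 53, 76, 78, 104, 138, 927 → MAD = 53
Robust SD ≈ 1.4826 × 53 = 78.578

78.6 ms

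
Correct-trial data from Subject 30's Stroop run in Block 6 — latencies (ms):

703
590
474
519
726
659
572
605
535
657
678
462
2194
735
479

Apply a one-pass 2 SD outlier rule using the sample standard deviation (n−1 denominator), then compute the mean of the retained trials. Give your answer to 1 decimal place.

599.6 ms

n = 15, ΣRT = 10588, M = 705.867
Σ(x−M)² = 2491499.73; s = √(2491499.73/14) = 421.858
Cutoffs: 705.867 ± 2·421.858 → [-137.8, 1549.6]
Outside: 2194 → excluded.
Retained (n=14): Σ = 8394, mean = 8394/14 = 599.571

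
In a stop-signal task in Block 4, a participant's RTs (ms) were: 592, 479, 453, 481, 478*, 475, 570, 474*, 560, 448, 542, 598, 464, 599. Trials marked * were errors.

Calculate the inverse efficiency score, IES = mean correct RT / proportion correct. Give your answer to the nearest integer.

Correct trials (n=12): 592, 479, 453, 481, 475, 570, 560, 448, 542, 598, 464, 599
Mean correct RT = 6261/12 = 521.7500 ms
Proportion correct = 12/14
IES = 521.7500 / (12/14) = 608.708 ms

609 ms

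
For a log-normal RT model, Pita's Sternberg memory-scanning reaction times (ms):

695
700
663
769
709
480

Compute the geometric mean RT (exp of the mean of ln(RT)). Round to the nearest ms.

ln(RT): 6.5439, 6.5511, 6.4968, 6.6451, 6.5639, 6.1738
Mean ln(RT) = 38.9745/6 = 6.49575
Geometric mean = exp(6.49575) = 662.32 ms

662 ms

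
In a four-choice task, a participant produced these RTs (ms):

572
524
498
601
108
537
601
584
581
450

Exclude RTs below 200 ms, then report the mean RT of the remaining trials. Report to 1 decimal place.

Excluded: 108
Retained (n=9): Σ = 4948
Mean = 4948/9 = 549.7778

549.8 ms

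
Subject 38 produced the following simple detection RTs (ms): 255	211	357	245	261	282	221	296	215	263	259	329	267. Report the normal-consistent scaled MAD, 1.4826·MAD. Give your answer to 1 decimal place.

31.1 ms

Sorted: 211, 215, 221, 245, 255, 259, 261, 263, 267, 282, 296, 329, 357 → median = 261
|x − 261| sorted: 0, 2, 2, 6, 6, 16, 21, 35, 40, 46, 50, 68, 96 → MAD = 21
Robust SD ≈ 1.4826 × 21 = 31.135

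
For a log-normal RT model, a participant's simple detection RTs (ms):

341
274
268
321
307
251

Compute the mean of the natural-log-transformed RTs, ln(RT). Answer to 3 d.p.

ln(RT): 5.8319, 5.6131, 5.5910, 5.7714, 5.7268, 5.5255
Σ ln(RT) = 34.0597
Mean = 34.0597/6 = 5.67662

5.677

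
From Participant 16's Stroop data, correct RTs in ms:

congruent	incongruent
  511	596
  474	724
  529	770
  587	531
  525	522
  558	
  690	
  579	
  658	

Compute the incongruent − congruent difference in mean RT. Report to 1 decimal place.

60.7 ms

M(congruent) = 5111/9 = 567.889
M(incongruent) = 3143/5 = 628.600
Difference = 628.600 − 567.889 = 60.711 ms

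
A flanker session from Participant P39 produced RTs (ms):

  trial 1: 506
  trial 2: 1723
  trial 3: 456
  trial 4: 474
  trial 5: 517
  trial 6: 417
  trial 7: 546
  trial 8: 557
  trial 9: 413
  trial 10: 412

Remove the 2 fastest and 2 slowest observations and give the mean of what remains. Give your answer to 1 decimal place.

Sorted: 412, 413, 417, 456, 474, 506, 517, 546, 557, 1723
Drop lowest 2 (412, 413) and highest 2 (557, 1723)
Remaining (n=6): Σ = 2916, mean = 2916/6 = 486.000

486.0 ms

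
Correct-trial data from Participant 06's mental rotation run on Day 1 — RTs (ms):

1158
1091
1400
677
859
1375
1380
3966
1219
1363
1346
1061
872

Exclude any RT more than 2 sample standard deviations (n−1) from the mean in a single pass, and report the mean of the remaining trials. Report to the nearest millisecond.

n = 13, ΣRT = 17767, M = 1366.692
Σ(x−M)² = 7971164.77; s = √(7971164.77/12) = 815.024
Cutoffs: 1366.692 ± 2·815.024 → [-263.4, 2996.7]
Outside: 3966 → excluded.
Retained (n=12): Σ = 13801, mean = 13801/12 = 1150.083

1150 ms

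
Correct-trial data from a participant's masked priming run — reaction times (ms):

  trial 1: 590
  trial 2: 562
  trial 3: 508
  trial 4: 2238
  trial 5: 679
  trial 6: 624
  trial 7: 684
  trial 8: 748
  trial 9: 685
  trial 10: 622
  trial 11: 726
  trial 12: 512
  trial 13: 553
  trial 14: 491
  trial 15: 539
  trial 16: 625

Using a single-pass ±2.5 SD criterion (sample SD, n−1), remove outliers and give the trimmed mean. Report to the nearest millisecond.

n = 16, ΣRT = 11386, M = 711.625
Σ(x−M)² = 2579231.75; s = √(2579231.75/15) = 414.667
Cutoffs: 711.625 ± 2.5·414.667 → [-325.0, 1748.3]
Outside: 2238 → excluded.
Retained (n=15): Σ = 9148, mean = 9148/15 = 609.867

610 ms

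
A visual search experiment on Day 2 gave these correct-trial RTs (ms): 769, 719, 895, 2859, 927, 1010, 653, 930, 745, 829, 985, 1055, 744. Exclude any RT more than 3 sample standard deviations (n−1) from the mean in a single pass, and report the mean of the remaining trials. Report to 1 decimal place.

n = 13, ΣRT = 13120, M = 1009.231
Σ(x−M)² = 3891910.31; s = √(3891910.31/12) = 569.496
Cutoffs: 1009.231 ± 3·569.496 → [-699.3, 2717.7]
Outside: 2859 → excluded.
Retained (n=12): Σ = 10261, mean = 10261/12 = 855.083

855.1 ms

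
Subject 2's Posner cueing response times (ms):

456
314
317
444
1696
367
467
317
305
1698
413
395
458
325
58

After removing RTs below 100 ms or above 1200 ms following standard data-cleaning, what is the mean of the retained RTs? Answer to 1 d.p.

Excluded: 58, 1696, 1698
Retained (n=12): Σ = 4578
Mean = 4578/12 = 381.5000

381.5 ms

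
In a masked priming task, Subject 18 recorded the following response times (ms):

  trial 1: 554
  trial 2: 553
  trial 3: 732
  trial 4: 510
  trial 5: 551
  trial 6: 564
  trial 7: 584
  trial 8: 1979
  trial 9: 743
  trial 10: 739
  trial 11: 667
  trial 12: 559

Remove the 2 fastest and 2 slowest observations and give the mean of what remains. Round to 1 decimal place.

619.0 ms

Sorted: 510, 551, 553, 554, 559, 564, 584, 667, 732, 739, 743, 1979
Drop lowest 2 (510, 551) and highest 2 (743, 1979)
Remaining (n=8): Σ = 4952, mean = 4952/8 = 619.000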